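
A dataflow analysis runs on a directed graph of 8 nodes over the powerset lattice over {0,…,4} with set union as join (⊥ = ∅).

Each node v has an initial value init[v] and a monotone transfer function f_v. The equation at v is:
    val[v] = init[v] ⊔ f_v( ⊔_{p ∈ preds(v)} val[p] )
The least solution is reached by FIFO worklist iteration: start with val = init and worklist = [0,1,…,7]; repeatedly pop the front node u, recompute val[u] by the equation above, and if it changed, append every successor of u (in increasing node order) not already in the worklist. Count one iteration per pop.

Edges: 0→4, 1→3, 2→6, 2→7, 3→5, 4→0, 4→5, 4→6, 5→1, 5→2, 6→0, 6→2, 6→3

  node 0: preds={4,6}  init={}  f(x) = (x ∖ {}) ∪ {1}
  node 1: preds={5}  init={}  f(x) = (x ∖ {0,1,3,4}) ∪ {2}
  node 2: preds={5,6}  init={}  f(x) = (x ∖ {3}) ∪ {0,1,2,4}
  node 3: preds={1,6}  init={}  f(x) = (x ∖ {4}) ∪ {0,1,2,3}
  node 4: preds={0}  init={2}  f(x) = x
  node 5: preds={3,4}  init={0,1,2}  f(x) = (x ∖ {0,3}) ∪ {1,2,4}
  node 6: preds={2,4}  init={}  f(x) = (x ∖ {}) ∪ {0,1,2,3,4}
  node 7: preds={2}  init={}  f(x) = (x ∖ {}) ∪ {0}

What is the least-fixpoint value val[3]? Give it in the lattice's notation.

{0,1,2,3}

Trace (16 dequeues):
  [1] u=0 | in {2} | out {1,2} | prev {} | push {}
  [2] u=1 | in {0,1,2} | out {2} | prev {} | push {}
  [3] u=2 | in {0,1,2} | out {0,1,2,4} | prev {} | push {}
  [4] u=3 | in {2} | out {0,1,2,3} | prev {} | push {}
  [5] u=4 | in {1,2} | out {1,2} | prev {2} | push {0}
  [6] u=5 | in {0,1,2,3} | out {0,1,2,4} | prev {0,1,2} | push {1,2}
  [7] u=6 | in {0,1,2,4} | out {0,1,2,3,4} | prev {} | push {3}
  [8] u=7 | in {0,1,2,4} | out {0,1,2,4} | prev {} | push {}
  [9] u=0 | in {0,1,2,3,4} | out {0,1,2,3,4} | prev {1,2} | push {4}
  [10] u=1 | in {0,1,2,4} | out {2} | ==
  [11] u=2 | in {0,1,2,3,4} | out {0,1,2,4} | ==
  [12] u=3 | in {0,1,2,3,4} | out {0,1,2,3} | ==
  [13] u=4 | in {0,1,2,3,4} | out {0,1,2,3,4} | prev {1,2} | push {0,5,6}
  [14] u=0 | in {0,1,2,3,4} | out {0,1,2,3,4} | ==
  [15] u=5 | in {0,1,2,3,4} | out {0,1,2,4} | ==
  [16] u=6 | in {0,1,2,3,4} | out {0,1,2,3,4} | ==

Converged values:
  [0] {0,1,2,3,4}
  [1] {2}
  [2] {0,1,2,4}
  [3] {0,1,2,3}
  [4] {0,1,2,3,4}
  [5] {0,1,2,4}
  [6] {0,1,2,3,4}
  [7] {0,1,2,4}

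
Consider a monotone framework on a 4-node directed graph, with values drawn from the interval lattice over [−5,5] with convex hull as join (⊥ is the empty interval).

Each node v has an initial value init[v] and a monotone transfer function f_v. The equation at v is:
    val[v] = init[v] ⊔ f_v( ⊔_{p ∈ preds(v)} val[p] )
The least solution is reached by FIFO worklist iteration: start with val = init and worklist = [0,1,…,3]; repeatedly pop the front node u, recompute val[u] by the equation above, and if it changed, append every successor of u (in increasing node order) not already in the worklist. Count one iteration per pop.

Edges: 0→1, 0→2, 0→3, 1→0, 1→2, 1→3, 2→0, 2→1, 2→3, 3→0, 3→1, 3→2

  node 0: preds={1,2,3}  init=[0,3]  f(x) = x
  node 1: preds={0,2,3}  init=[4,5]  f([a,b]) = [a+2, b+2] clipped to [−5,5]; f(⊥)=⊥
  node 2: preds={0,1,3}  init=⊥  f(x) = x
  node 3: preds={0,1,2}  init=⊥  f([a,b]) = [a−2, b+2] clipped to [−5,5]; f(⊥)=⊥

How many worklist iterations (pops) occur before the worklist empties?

18

Trace (18 dequeues):
  [1] u=0 | in [4,5] | out [0,5] | prev [0,3] | push {}
  [2] u=1 | in [0,5] | out [2,5] | prev [4,5] | push {0}
  [3] u=2 | in [0,5] | out [0,5] | prev ⊥ | push {1}
  [4] u=3 | in [0,5] | out [-2,5] | prev ⊥ | push {2}
  [5] u=0 | in [-2,5] | out [-2,5] | prev [0,5] | push {3}
  [6] u=1 | in [-2,5] | out [0,5] | prev [2,5] | push {0}
  [7] u=2 | in [-2,5] | out [-2,5] | prev [0,5] | push {1}
  [8] u=3 | in [-2,5] | out [-4,5] | prev [-2,5] | push {2}
  [9] u=0 | in [-4,5] | out [-4,5] | prev [-2,5] | push {3}
  [10] u=1 | in [-4,5] | out [-2,5] | prev [0,5] | push {0}
  [11] u=2 | in [-4,5] | out [-4,5] | prev [-2,5] | push {1}
  [12] u=3 | in [-4,5] | out [-5,5] | prev [-4,5] | push {2}
  [13] u=0 | in [-5,5] | out [-5,5] | prev [-4,5] | push {3}
  [14] u=1 | in [-5,5] | out [-3,5] | prev [-2,5] | push {0}
  [15] u=2 | in [-5,5] | out [-5,5] | prev [-4,5] | push {1}
  [16] u=3 | in [-5,5] | out [-5,5] | ==
  [17] u=0 | in [-5,5] | out [-5,5] | ==
  [18] u=1 | in [-5,5] | out [-3,5] | ==

Converged values:
  [0] [-5,5]
  [1] [-3,5]
  [2] [-5,5]
  [3] [-5,5]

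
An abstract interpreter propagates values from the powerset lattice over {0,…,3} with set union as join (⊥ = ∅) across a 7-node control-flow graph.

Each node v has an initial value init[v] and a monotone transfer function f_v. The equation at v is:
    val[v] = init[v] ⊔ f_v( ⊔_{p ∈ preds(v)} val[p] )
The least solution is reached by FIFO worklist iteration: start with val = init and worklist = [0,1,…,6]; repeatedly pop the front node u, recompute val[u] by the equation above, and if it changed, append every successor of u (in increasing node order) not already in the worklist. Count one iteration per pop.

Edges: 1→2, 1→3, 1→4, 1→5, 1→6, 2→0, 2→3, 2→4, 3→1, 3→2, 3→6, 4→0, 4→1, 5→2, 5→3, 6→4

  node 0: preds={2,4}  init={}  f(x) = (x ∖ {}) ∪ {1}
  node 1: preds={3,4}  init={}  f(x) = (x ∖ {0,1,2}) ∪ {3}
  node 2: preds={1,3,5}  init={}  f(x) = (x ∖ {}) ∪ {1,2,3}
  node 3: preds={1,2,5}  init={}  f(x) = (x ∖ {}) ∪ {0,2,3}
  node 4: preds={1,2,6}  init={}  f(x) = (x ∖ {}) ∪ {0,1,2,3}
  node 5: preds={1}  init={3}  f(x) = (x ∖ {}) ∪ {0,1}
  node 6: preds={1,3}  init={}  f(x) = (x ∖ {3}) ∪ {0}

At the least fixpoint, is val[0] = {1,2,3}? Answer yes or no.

no

Trace (13 dequeues):
  [1] u=0 | in {} | out {1} | prev {} | push {}
  [2] u=1 | in {} | out {3} | prev {} | push {}
  [3] u=2 | in {3} | out {1,2,3} | prev {} | push {0}
  [4] u=3 | in {1,2,3} | out {0,1,2,3} | prev {} | push {1,2}
  [5] u=4 | in {1,2,3} | out {0,1,2,3} | prev {} | push {}
  [6] u=5 | in {3} | out {0,1,3} | prev {3} | push {3}
  [7] u=6 | in {0,1,2,3} | out {0,1,2} | prev {} | push {4}
  [8] u=0 | in {0,1,2,3} | out {0,1,2,3} | prev {1} | push {}
  [9] u=1 | in {0,1,2,3} | out {3} | ==
  [10] u=2 | in {0,1,2,3} | out {0,1,2,3} | prev {1,2,3} | push {0}
  [11] u=3 | in {0,1,2,3} | out {0,1,2,3} | ==
  [12] u=4 | in {0,1,2,3} | out {0,1,2,3} | ==
  [13] u=0 | in {0,1,2,3} | out {0,1,2,3} | ==

Converged values:
  [0] {0,1,2,3}
  [1] {3}
  [2] {0,1,2,3}
  [3] {0,1,2,3}
  [4] {0,1,2,3}
  [5] {0,1,3}
  [6] {0,1,2}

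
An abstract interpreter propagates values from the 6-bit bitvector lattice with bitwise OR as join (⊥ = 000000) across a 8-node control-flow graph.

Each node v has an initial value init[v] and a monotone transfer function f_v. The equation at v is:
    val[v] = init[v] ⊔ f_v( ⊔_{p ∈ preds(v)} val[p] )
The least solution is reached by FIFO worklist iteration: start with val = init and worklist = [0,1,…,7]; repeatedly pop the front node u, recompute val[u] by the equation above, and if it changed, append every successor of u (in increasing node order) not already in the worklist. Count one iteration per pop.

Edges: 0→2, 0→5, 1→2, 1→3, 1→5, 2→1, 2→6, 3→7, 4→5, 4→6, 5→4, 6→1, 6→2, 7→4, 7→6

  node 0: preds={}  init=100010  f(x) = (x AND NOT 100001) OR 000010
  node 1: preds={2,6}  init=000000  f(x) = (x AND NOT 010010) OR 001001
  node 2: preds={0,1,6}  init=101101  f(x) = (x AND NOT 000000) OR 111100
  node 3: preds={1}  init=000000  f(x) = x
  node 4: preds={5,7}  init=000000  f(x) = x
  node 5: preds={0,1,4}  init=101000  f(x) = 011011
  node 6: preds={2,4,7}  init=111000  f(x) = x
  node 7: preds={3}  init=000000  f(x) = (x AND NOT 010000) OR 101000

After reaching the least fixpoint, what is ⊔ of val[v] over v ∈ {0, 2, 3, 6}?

Trace (13 dequeues):
  [1] u=0 | in 000000 | out 100010 | ==
  [2] u=1 | in 111101 | out 101101 | prev 000000 | push {}
  [3] u=2 | in 111111 | out 111111 | prev 101101 | push {1}
  [4] u=3 | in 101101 | out 101101 | prev 000000 | push {}
  [5] u=4 | in 101000 | out 101000 | prev 000000 | push {}
  [6] u=5 | in 101111 | out 111011 | prev 101000 | push {4}
  [7] u=6 | in 111111 | out 111111 | prev 111000 | push {2}
  [8] u=7 | in 101101 | out 101101 | prev 000000 | push {6}
  [9] u=1 | in 111111 | out 101101 | ==
  [10] u=4 | in 111111 | out 111111 | prev 101000 | push {5}
  [11] u=2 | in 111111 | out 111111 | ==
  [12] u=6 | in 111111 | out 111111 | ==
  [13] u=5 | in 111111 | out 111011 | ==

Converged values:
  [0] 100010
  [1] 101101
  [2] 111111
  [3] 101101
  [4] 111111
  [5] 111011
  [6] 111111
  [7] 101101

111111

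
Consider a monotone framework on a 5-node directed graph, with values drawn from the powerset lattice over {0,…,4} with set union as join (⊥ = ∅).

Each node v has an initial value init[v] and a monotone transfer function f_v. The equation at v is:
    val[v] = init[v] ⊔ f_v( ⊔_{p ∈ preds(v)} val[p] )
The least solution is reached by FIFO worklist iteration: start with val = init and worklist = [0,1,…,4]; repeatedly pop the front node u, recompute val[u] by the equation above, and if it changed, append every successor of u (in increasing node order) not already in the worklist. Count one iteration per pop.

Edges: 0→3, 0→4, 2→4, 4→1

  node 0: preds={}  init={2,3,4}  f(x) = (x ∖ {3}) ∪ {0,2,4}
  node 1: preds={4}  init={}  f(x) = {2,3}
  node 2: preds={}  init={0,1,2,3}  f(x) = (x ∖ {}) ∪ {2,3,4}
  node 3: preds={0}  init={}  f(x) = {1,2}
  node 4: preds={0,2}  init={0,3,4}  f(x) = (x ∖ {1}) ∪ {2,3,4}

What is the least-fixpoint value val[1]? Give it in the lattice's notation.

Iteration log — 6 steps:
  step 1. node 0  ⊔preds={}  new={0,2,3,4}  old={2,3,4}  +wl: 
  step 2. node 1  ⊔preds={0,3,4}  new={2,3}  old={}  +wl: 
  step 3. node 2  ⊔preds={}  new={0,1,2,3,4}  old={0,1,2,3}  +wl: 
  step 4. node 3  ⊔preds={0,2,3,4}  new={1,2}  old={}  +wl: 
  step 5. node 4  ⊔preds={0,1,2,3,4}  new={0,2,3,4}  old={0,3,4}  +wl: 1
  step 6. node 1  ⊔preds={0,2,3,4}  new={2,3}  stable

Least fixpoint reached:
  node 0: {0,2,3,4}
  node 1: {2,3}
  node 2: {0,1,2,3,4}
  node 3: {1,2}
  node 4: {0,2,3,4}

{2,3}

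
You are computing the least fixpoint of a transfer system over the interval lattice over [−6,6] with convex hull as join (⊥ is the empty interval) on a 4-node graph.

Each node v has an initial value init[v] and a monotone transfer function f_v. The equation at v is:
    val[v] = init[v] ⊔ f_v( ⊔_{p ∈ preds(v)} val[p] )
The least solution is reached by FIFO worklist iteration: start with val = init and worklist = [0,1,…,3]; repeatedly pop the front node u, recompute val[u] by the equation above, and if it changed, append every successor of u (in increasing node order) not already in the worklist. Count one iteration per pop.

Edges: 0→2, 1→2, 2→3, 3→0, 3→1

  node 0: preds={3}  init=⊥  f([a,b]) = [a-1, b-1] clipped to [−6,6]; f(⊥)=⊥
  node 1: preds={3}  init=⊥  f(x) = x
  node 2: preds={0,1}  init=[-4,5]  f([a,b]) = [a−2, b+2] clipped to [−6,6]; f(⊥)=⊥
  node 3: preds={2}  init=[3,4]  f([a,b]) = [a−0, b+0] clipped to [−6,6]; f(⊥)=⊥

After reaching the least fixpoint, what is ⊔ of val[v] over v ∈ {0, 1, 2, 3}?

Iteration log — 11 steps:
  step 1. node 0  ⊔preds=[3,4]  new=[2,3]  old=⊥  +wl: 
  step 2. node 1  ⊔preds=[3,4]  new=[3,4]  old=⊥  +wl: 
  step 3. node 2  ⊔preds=[2,4]  new=[-4,6]  old=[-4,5]  +wl: 
  step 4. node 3  ⊔preds=[-4,6]  new=[-4,6]  old=[3,4]  +wl: 0,1
  step 5. node 0  ⊔preds=[-4,6]  new=[-5,5]  old=[2,3]  +wl: 2
  step 6. node 1  ⊔preds=[-4,6]  new=[-4,6]  old=[3,4]  +wl: 
  step 7. node 2  ⊔preds=[-5,6]  new=[-6,6]  old=[-4,6]  +wl: 3
  step 8. node 3  ⊔preds=[-6,6]  new=[-6,6]  old=[-4,6]  +wl: 0,1
  step 9. node 0  ⊔preds=[-6,6]  new=[-6,5]  old=[-5,5]  +wl: 2
  step 10. node 1  ⊔preds=[-6,6]  new=[-6,6]  old=[-4,6]  +wl: 
  step 11. node 2  ⊔preds=[-6,6]  new=[-6,6]  stable

Least fixpoint reached:
  node 0: [-6,5]
  node 1: [-6,6]
  node 2: [-6,6]
  node 3: [-6,6]

[-6,6]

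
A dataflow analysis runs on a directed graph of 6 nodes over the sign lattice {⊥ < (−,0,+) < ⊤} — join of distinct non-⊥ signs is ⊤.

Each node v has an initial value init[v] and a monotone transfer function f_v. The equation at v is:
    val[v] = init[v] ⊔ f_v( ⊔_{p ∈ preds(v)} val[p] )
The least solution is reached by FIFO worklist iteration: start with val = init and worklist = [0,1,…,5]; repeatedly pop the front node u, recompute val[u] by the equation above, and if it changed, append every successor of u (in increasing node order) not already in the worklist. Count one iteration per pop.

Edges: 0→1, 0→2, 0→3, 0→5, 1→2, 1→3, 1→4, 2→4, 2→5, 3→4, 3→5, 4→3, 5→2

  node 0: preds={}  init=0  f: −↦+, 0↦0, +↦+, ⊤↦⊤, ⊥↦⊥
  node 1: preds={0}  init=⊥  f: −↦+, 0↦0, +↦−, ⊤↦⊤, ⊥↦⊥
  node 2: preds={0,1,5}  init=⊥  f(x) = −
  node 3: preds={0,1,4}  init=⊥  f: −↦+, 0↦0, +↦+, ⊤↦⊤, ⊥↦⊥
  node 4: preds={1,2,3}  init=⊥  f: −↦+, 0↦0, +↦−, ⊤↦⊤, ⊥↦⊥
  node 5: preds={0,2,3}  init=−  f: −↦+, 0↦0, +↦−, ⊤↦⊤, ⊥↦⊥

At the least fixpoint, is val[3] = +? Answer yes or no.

no

Worklist (10 pops):
  #1 pop 0: in=⊥ → 0 (no change)
  #2 pop 1: in=0 → 0 (was ⊥); enqueue []
  #3 pop 2: in=⊤ → − (was ⊥); enqueue []
  #4 pop 3: in=0 → 0 (was ⊥); enqueue []
  #5 pop 4: in=⊤ → ⊤ (was ⊥); enqueue [3]
  #6 pop 5: in=⊤ → ⊤ (was −); enqueue [2]
  #7 pop 3: in=⊤ → ⊤ (was 0); enqueue [4,5]
  #8 pop 2: in=⊤ → − (no change)
  #9 pop 4: in=⊤ → ⊤ (no change)
  #10 pop 5: in=⊤ → ⊤ (no change)

Fixpoint:
  val[0] = 0
  val[1] = 0
  val[2] = −
  val[3] = ⊤
  val[4] = ⊤
  val[5] = ⊤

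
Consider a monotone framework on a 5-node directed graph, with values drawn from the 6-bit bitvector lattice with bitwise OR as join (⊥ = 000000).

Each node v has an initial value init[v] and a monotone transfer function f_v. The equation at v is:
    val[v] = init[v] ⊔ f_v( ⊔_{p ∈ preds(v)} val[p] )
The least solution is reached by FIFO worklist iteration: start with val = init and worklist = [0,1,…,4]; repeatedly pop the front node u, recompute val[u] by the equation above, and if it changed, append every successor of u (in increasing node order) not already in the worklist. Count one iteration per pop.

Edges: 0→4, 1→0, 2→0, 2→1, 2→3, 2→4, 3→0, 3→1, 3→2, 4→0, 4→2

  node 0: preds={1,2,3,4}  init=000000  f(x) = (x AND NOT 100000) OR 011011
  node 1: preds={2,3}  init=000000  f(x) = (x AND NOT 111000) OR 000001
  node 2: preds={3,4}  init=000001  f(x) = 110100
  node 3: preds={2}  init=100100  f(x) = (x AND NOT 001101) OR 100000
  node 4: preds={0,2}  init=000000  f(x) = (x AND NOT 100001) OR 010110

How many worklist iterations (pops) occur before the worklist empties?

8

Worklist (8 pops):
  #1 pop 0: in=100101 → 011111 (was 000000); enqueue []
  #2 pop 1: in=100101 → 000101 (was 000000); enqueue [0]
  #3 pop 2: in=100100 → 110101 (was 000001); enqueue [1]
  #4 pop 3: in=110101 → 110100 (was 100100); enqueue [2]
  #5 pop 4: in=111111 → 011110 (was 000000); enqueue []
  #6 pop 0: in=111111 → 011111 (no change)
  #7 pop 1: in=110101 → 000101 (no change)
  #8 pop 2: in=111110 → 110101 (no change)

Fixpoint:
  val[0] = 011111
  val[1] = 000101
  val[2] = 110101
  val[3] = 110100
  val[4] = 011110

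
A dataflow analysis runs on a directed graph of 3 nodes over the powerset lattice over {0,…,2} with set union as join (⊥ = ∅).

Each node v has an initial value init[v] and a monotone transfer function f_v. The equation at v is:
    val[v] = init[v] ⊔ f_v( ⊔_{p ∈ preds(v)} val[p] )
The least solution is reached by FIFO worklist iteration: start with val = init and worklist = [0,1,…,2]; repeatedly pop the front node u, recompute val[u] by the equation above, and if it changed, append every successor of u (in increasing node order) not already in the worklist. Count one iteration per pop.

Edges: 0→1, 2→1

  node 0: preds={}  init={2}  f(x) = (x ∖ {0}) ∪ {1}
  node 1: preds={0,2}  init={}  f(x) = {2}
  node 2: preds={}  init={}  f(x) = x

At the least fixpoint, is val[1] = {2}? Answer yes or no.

Trace (3 dequeues):
  [1] u=0 | in {} | out {1,2} | prev {2} | push {}
  [2] u=1 | in {1,2} | out {2} | prev {} | push {}
  [3] u=2 | in {} | out {} | ==

Converged values:
  [0] {1,2}
  [1] {2}
  [2] {}

yes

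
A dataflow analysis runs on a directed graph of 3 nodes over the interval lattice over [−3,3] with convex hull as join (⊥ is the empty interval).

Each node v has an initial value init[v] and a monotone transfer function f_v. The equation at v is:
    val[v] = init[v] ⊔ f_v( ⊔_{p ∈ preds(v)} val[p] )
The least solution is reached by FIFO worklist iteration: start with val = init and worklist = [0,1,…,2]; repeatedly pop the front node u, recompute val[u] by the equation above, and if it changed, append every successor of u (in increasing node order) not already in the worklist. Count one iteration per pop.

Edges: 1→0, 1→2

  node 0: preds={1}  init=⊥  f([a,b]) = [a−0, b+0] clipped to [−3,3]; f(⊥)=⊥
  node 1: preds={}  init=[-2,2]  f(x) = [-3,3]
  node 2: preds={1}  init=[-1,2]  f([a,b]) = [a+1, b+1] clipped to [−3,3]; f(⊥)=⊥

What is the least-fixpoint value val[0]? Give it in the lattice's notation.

[-3,3]

Trace (4 dequeues):
  [1] u=0 | in [-2,2] | out [-2,2] | prev ⊥ | push {}
  [2] u=1 | in ⊥ | out [-3,3] | prev [-2,2] | push {0}
  [3] u=2 | in [-3,3] | out [-2,3] | prev [-1,2] | push {}
  [4] u=0 | in [-3,3] | out [-3,3] | prev [-2,2] | push {}

Converged values:
  [0] [-3,3]
  [1] [-3,3]
  [2] [-2,3]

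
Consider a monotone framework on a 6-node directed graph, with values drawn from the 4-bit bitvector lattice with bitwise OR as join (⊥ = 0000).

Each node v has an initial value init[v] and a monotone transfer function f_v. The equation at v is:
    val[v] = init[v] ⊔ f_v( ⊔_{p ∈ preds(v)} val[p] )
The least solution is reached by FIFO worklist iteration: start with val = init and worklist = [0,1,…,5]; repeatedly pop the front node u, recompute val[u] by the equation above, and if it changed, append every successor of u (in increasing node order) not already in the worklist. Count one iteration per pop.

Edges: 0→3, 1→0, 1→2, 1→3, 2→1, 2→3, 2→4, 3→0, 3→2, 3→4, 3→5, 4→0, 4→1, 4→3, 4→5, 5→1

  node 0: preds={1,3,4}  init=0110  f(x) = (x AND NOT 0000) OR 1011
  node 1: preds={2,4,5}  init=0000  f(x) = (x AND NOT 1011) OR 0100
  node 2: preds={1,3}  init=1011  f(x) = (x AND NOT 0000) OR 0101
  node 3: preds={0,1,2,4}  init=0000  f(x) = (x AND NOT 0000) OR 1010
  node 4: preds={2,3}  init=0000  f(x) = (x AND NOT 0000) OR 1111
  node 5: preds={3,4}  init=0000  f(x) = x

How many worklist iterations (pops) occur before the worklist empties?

Worklist (10 pops):
  #1 pop 0: in=0000 → 1111 (was 0110); enqueue []
  #2 pop 1: in=1011 → 0100 (was 0000); enqueue [0]
  #3 pop 2: in=0100 → 1111 (was 1011); enqueue [1]
  #4 pop 3: in=1111 → 1111 (was 0000); enqueue [2]
  #5 pop 4: in=1111 → 1111 (was 0000); enqueue [3]
  #6 pop 5: in=1111 → 1111 (was 0000); enqueue []
  #7 pop 0: in=1111 → 1111 (no change)
  #8 pop 1: in=1111 → 0100 (no change)
  #9 pop 2: in=1111 → 1111 (no change)
  #10 pop 3: in=1111 → 1111 (no change)

Fixpoint:
  val[0] = 1111
  val[1] = 0100
  val[2] = 1111
  val[3] = 1111
  val[4] = 1111
  val[5] = 1111

10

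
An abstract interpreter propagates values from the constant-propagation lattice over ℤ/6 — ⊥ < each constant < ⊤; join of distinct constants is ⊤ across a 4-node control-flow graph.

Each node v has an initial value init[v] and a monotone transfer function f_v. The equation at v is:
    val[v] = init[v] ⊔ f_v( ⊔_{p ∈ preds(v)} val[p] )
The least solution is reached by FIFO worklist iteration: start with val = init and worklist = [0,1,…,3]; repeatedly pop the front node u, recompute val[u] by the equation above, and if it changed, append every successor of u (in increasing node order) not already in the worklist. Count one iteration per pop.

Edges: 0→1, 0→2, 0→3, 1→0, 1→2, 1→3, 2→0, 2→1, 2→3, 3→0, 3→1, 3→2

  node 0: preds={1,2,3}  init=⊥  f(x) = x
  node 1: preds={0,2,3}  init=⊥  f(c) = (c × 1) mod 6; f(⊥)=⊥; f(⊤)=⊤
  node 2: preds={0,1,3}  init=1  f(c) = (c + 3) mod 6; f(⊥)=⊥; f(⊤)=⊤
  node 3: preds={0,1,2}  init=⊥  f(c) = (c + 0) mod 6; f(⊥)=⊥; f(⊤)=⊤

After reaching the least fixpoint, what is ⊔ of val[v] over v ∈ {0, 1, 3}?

⊤

Worklist (9 pops):
  #1 pop 0: in=1 → 1 (was ⊥); enqueue []
  #2 pop 1: in=1 → 1 (was ⊥); enqueue [0]
  #3 pop 2: in=1 → ⊤ (was 1); enqueue [1]
  #4 pop 3: in=⊤ → ⊤ (was ⊥); enqueue [2]
  #5 pop 0: in=⊤ → ⊤ (was 1); enqueue [3]
  #6 pop 1: in=⊤ → ⊤ (was 1); enqueue [0]
  #7 pop 2: in=⊤ → ⊤ (no change)
  #8 pop 3: in=⊤ → ⊤ (no change)
  #9 pop 0: in=⊤ → ⊤ (no change)

Fixpoint:
  val[0] = ⊤
  val[1] = ⊤
  val[2] = ⊤
  val[3] = ⊤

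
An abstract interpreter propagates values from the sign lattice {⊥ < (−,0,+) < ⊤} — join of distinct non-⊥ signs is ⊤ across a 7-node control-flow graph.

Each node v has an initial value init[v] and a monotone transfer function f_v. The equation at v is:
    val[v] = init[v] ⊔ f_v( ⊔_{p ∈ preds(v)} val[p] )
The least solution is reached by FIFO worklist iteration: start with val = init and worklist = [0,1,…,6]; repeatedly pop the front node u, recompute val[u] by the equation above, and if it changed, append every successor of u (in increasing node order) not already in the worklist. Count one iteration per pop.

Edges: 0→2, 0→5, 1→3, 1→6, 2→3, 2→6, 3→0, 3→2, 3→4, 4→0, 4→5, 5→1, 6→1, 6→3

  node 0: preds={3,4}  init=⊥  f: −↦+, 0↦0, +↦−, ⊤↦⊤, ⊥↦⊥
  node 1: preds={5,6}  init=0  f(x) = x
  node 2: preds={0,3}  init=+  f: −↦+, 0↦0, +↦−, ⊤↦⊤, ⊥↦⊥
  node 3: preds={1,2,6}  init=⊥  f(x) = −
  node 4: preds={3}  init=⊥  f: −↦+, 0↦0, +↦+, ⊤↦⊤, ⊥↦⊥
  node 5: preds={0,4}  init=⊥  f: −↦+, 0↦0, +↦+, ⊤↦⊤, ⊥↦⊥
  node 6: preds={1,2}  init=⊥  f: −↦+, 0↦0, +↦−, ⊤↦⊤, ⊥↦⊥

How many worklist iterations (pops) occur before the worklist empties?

Iteration log — 14 steps:
  step 1. node 0  ⊔preds=⊥  new=⊥  stable
  step 2. node 1  ⊔preds=⊥  new=0  stable
  step 3. node 2  ⊔preds=⊥  new=+  stable
  step 4. node 3  ⊔preds=⊤  new=−  old=⊥  +wl: 0,2
  step 5. node 4  ⊔preds=−  new=+  old=⊥  +wl: 
  step 6. node 5  ⊔preds=+  new=+  old=⊥  +wl: 1
  step 7. node 6  ⊔preds=⊤  new=⊤  old=⊥  +wl: 3
  step 8. node 0  ⊔preds=⊤  new=⊤  old=⊥  +wl: 5
  step 9. node 2  ⊔preds=⊤  new=⊤  old=+  +wl: 6
  step 10. node 1  ⊔preds=⊤  new=⊤  old=0  +wl: 
  step 11. node 3  ⊔preds=⊤  new=−  stable
  step 12. node 5  ⊔preds=⊤  new=⊤  old=+  +wl: 1
  step 13. node 6  ⊔preds=⊤  new=⊤  stable
  step 14. node 1  ⊔preds=⊤  new=⊤  stable

Least fixpoint reached:
  node 0: ⊤
  node 1: ⊤
  node 2: ⊤
  node 3: −
  node 4: +
  node 5: ⊤
  node 6: ⊤

14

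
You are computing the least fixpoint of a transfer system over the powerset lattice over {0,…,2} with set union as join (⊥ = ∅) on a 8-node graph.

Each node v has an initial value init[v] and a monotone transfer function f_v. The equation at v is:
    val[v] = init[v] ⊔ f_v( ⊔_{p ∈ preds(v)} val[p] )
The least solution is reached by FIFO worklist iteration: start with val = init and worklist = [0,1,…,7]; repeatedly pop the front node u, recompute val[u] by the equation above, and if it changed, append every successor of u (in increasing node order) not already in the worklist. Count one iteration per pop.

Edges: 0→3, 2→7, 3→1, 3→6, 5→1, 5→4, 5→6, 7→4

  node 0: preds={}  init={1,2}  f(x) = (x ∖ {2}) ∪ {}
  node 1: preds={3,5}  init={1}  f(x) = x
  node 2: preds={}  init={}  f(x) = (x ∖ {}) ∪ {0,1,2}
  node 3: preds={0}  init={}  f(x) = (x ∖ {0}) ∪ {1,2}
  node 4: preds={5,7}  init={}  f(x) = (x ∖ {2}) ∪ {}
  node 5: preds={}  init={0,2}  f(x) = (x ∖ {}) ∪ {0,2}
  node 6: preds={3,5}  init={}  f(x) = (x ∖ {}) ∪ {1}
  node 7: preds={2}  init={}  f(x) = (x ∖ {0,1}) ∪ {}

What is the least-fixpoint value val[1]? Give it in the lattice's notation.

{0,1,2}

Worklist (10 pops):
  #1 pop 0: in={} → {1,2} (no change)
  #2 pop 1: in={0,2} → {0,1,2} (was {1}); enqueue []
  #3 pop 2: in={} → {0,1,2} (was {}); enqueue []
  #4 pop 3: in={1,2} → {1,2} (was {}); enqueue [1]
  #5 pop 4: in={0,2} → {0} (was {}); enqueue []
  #6 pop 5: in={} → {0,2} (no change)
  #7 pop 6: in={0,1,2} → {0,1,2} (was {}); enqueue []
  #8 pop 7: in={0,1,2} → {2} (was {}); enqueue [4]
  #9 pop 1: in={0,1,2} → {0,1,2} (no change)
  #10 pop 4: in={0,2} → {0} (no change)

Fixpoint:
  val[0] = {1,2}
  val[1] = {0,1,2}
  val[2] = {0,1,2}
  val[3] = {1,2}
  val[4] = {0}
  val[5] = {0,2}
  val[6] = {0,1,2}
  val[7] = {2}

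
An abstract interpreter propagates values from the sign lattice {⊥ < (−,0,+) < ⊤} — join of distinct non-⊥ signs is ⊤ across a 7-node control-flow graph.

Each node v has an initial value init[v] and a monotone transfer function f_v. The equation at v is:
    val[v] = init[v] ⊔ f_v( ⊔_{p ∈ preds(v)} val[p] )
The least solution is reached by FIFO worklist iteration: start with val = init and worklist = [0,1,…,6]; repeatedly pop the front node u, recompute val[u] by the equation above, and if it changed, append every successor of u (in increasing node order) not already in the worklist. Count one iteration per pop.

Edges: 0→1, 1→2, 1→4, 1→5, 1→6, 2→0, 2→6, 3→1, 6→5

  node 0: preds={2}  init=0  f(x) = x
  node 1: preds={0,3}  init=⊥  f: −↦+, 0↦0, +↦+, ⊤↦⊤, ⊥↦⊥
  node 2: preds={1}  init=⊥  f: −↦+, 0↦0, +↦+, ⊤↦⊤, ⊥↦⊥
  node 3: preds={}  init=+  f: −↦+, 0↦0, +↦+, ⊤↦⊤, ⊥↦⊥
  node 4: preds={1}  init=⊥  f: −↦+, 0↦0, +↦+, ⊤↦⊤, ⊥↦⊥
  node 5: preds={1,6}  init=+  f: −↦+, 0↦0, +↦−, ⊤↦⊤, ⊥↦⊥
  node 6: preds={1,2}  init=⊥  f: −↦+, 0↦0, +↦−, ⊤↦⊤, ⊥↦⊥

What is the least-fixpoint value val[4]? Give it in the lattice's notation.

⊤

Iteration log — 10 steps:
  step 1. node 0  ⊔preds=⊥  new=0  stable
  step 2. node 1  ⊔preds=⊤  new=⊤  old=⊥  +wl: 
  step 3. node 2  ⊔preds=⊤  new=⊤  old=⊥  +wl: 0
  step 4. node 3  ⊔preds=⊥  new=+  stable
  step 5. node 4  ⊔preds=⊤  new=⊤  old=⊥  +wl: 
  step 6. node 5  ⊔preds=⊤  new=⊤  old=+  +wl: 
  step 7. node 6  ⊔preds=⊤  new=⊤  old=⊥  +wl: 5
  step 8. node 0  ⊔preds=⊤  new=⊤  old=0  +wl: 1
  step 9. node 5  ⊔preds=⊤  new=⊤  stable
  step 10. node 1  ⊔preds=⊤  new=⊤  stable

Least fixpoint reached:
  node 0: ⊤
  node 1: ⊤
  node 2: ⊤
  node 3: +
  node 4: ⊤
  node 5: ⊤
  node 6: ⊤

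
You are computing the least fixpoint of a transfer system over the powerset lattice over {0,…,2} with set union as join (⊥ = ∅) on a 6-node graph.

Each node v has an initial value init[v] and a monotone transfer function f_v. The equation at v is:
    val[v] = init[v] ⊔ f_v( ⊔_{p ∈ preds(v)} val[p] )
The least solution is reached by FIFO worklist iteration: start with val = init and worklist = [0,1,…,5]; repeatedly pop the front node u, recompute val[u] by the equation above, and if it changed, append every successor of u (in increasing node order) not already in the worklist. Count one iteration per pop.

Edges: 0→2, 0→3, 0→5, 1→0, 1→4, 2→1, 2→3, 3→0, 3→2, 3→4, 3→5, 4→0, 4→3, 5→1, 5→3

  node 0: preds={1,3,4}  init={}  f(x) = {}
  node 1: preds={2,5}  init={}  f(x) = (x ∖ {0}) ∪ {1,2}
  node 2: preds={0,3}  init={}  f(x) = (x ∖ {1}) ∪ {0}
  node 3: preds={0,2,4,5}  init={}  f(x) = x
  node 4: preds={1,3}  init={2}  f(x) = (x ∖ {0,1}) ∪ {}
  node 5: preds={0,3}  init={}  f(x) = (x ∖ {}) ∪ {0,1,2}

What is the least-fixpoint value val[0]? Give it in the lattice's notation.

{}

Trace (15 dequeues):
  [1] u=0 | in {2} | out {} | ==
  [2] u=1 | in {} | out {1,2} | prev {} | push {0}
  [3] u=2 | in {} | out {0} | prev {} | push {1}
  [4] u=3 | in {0,2} | out {0,2} | prev {} | push {2}
  [5] u=4 | in {0,1,2} | out {2} | ==
  [6] u=5 | in {0,2} | out {0,1,2} | prev {} | push {3}
  [7] u=0 | in {0,1,2} | out {} | ==
  [8] u=1 | in {0,1,2} | out {1,2} | ==
  [9] u=2 | in {0,2} | out {0,2} | prev {0} | push {1}
  [10] u=3 | in {0,1,2} | out {0,1,2} | prev {0,2} | push {0,2,4,5}
  [11] u=1 | in {0,1,2} | out {1,2} | ==
  [12] u=0 | in {0,1,2} | out {} | ==
  [13] u=2 | in {0,1,2} | out {0,2} | ==
  [14] u=4 | in {0,1,2} | out {2} | ==
  [15] u=5 | in {0,1,2} | out {0,1,2} | ==

Converged values:
  [0] {}
  [1] {1,2}
  [2] {0,2}
  [3] {0,1,2}
  [4] {2}
  [5] {0,1,2}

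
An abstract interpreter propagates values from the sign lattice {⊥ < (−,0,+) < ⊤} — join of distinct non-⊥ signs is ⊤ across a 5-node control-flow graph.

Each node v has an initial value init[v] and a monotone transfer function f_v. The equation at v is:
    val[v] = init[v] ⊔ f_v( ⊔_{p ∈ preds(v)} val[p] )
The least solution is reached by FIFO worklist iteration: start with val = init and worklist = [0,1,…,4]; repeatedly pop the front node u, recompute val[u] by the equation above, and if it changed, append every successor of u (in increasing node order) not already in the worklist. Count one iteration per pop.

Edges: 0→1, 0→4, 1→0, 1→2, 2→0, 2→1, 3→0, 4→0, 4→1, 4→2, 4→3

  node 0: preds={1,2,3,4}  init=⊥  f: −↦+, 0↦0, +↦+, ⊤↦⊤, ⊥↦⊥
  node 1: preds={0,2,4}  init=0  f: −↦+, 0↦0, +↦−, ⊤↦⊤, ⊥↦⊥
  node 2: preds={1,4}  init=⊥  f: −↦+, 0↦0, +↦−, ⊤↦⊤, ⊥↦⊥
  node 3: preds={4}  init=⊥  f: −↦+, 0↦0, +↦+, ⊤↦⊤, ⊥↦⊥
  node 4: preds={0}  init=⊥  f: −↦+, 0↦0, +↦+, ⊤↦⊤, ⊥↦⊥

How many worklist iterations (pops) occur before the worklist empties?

Trace (10 dequeues):
  [1] u=0 | in 0 | out 0 | prev ⊥ | push {}
  [2] u=1 | in 0 | out 0 | ==
  [3] u=2 | in 0 | out 0 | prev ⊥ | push {0,1}
  [4] u=3 | in ⊥ | out ⊥ | ==
  [5] u=4 | in 0 | out 0 | prev ⊥ | push {2,3}
  [6] u=0 | in 0 | out 0 | ==
  [7] u=1 | in 0 | out 0 | ==
  [8] u=2 | in 0 | out 0 | ==
  [9] u=3 | in 0 | out 0 | prev ⊥ | push {0}
  [10] u=0 | in 0 | out 0 | ==

Converged values:
  [0] 0
  [1] 0
  [2] 0
  [3] 0
  [4] 0

10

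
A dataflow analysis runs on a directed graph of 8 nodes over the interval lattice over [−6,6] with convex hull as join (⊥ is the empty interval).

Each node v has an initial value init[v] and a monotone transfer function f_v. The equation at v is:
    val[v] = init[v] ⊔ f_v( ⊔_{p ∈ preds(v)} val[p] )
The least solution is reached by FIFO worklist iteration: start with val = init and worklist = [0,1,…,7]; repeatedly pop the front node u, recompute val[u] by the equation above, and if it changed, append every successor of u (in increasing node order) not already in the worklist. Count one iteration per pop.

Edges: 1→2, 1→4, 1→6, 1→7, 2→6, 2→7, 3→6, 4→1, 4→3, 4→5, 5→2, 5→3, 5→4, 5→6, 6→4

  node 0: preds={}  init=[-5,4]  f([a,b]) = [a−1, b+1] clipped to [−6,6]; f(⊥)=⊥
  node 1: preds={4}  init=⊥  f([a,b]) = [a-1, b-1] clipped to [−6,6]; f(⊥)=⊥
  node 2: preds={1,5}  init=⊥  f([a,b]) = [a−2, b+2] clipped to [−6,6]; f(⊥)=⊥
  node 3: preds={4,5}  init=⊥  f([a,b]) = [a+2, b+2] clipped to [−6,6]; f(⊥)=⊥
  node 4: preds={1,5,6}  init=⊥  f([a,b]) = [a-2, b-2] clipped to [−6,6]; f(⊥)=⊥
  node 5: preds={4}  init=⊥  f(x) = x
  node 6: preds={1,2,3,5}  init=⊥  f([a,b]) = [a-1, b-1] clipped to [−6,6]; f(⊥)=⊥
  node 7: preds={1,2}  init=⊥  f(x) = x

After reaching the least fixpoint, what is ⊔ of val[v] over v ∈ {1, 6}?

⊥

Trace (8 dequeues):
  [1] u=0 | in ⊥ | out [-5,4] | ==
  [2] u=1 | in ⊥ | out ⊥ | ==
  [3] u=2 | in ⊥ | out ⊥ | ==
  [4] u=3 | in ⊥ | out ⊥ | ==
  [5] u=4 | in ⊥ | out ⊥ | ==
  [6] u=5 | in ⊥ | out ⊥ | ==
  [7] u=6 | in ⊥ | out ⊥ | ==
  [8] u=7 | in ⊥ | out ⊥ | ==

Converged values:
  [0] [-5,4]
  [1] ⊥
  [2] ⊥
  [3] ⊥
  [4] ⊥
  [5] ⊥
  [6] ⊥
  [7] ⊥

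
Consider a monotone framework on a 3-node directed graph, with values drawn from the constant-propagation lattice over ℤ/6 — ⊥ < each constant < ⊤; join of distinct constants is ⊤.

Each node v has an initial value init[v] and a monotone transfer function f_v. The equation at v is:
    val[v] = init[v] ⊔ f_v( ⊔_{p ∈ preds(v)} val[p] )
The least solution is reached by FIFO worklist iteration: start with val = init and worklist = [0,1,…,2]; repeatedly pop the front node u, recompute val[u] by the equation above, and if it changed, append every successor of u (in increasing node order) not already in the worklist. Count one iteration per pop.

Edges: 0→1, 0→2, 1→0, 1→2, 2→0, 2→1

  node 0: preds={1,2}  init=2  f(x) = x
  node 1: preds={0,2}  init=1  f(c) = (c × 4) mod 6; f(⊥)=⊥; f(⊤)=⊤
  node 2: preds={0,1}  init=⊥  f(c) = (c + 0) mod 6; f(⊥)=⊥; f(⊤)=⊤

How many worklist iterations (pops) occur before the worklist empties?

5

Worklist (5 pops):
  #1 pop 0: in=1 → ⊤ (was 2); enqueue []
  #2 pop 1: in=⊤ → ⊤ (was 1); enqueue [0]
  #3 pop 2: in=⊤ → ⊤ (was ⊥); enqueue [1]
  #4 pop 0: in=⊤ → ⊤ (no change)
  #5 pop 1: in=⊤ → ⊤ (no change)

Fixpoint:
  val[0] = ⊤
  val[1] = ⊤
  val[2] = ⊤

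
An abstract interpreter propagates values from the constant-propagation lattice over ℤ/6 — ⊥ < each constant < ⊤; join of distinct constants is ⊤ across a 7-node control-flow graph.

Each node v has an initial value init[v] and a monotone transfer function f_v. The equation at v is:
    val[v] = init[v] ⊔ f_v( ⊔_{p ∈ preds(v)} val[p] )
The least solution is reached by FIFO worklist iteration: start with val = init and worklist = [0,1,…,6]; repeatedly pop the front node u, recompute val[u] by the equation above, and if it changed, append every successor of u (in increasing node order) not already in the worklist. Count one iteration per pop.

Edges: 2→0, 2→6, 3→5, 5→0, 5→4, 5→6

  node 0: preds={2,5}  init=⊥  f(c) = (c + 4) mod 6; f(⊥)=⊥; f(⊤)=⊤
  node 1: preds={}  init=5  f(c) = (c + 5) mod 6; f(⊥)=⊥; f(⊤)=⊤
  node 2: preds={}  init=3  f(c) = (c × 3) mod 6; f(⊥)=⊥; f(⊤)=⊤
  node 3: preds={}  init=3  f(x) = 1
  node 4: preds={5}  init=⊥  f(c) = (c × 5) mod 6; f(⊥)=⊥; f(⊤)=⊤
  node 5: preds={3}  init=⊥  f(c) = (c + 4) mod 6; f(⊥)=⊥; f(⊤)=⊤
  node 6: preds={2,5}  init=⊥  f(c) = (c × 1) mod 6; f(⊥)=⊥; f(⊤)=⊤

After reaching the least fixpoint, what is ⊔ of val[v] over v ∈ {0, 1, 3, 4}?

Worklist (9 pops):
  #1 pop 0: in=3 → 1 (was ⊥); enqueue []
  #2 pop 1: in=⊥ → 5 (no change)
  #3 pop 2: in=⊥ → 3 (no change)
  #4 pop 3: in=⊥ → ⊤ (was 3); enqueue []
  #5 pop 4: in=⊥ → ⊥ (no change)
  #6 pop 5: in=⊤ → ⊤ (was ⊥); enqueue [0,4]
  #7 pop 6: in=⊤ → ⊤ (was ⊥); enqueue []
  #8 pop 0: in=⊤ → ⊤ (was 1); enqueue []
  #9 pop 4: in=⊤ → ⊤ (was ⊥); enqueue []

Fixpoint:
  val[0] = ⊤
  val[1] = 5
  val[2] = 3
  val[3] = ⊤
  val[4] = ⊤
  val[5] = ⊤
  val[6] = ⊤

⊤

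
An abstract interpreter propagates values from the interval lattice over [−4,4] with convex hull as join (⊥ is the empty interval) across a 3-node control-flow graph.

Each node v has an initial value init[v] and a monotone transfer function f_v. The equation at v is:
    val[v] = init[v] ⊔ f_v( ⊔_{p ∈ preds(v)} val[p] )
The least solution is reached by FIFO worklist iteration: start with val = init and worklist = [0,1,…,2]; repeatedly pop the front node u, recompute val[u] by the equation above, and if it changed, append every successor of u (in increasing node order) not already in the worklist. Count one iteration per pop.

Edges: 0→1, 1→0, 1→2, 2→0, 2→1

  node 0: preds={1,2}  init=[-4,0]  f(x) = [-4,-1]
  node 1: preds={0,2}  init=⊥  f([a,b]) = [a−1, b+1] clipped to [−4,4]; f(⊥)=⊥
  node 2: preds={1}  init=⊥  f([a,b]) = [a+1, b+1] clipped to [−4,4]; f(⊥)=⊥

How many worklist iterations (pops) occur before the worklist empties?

Trace (11 dequeues):
  [1] u=0 | in ⊥ | out [-4,0] | ==
  [2] u=1 | in [-4,0] | out [-4,1] | prev ⊥ | push {0}
  [3] u=2 | in [-4,1] | out [-3,2] | prev ⊥ | push {1}
  [4] u=0 | in [-4,2] | out [-4,0] | ==
  [5] u=1 | in [-4,2] | out [-4,3] | prev [-4,1] | push {0,2}
  [6] u=0 | in [-4,3] | out [-4,0] | ==
  [7] u=2 | in [-4,3] | out [-3,4] | prev [-3,2] | push {0,1}
  [8] u=0 | in [-4,4] | out [-4,0] | ==
  [9] u=1 | in [-4,4] | out [-4,4] | prev [-4,3] | push {0,2}
  [10] u=0 | in [-4,4] | out [-4,0] | ==
  [11] u=2 | in [-4,4] | out [-3,4] | ==

Converged values:
  [0] [-4,0]
  [1] [-4,4]
  [2] [-3,4]

11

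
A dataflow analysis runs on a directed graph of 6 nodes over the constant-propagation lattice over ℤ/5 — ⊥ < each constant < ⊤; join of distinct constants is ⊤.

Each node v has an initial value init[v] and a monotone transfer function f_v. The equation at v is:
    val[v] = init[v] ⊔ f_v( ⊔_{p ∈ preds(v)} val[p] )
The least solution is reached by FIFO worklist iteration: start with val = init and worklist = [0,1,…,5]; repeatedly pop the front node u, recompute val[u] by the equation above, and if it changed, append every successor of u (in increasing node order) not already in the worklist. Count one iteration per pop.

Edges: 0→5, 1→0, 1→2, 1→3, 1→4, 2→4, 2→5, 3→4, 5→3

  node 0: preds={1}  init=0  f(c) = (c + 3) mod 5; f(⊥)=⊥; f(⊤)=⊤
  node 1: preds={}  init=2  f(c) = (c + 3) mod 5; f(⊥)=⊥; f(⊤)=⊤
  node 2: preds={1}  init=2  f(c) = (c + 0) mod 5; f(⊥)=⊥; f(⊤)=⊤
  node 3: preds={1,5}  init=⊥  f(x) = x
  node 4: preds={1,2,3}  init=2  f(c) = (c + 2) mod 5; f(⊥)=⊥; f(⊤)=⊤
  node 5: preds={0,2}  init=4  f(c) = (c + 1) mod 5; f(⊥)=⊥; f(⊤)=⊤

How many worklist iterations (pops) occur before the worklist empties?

7

Trace (7 dequeues):
  [1] u=0 | in 2 | out 0 | ==
  [2] u=1 | in ⊥ | out 2 | ==
  [3] u=2 | in 2 | out 2 | ==
  [4] u=3 | in ⊤ | out ⊤ | prev ⊥ | push {}
  [5] u=4 | in ⊤ | out ⊤ | prev 2 | push {}
  [6] u=5 | in ⊤ | out ⊤ | prev 4 | push {3}
  [7] u=3 | in ⊤ | out ⊤ | ==

Converged values:
  [0] 0
  [1] 2
  [2] 2
  [3] ⊤
  [4] ⊤
  [5] ⊤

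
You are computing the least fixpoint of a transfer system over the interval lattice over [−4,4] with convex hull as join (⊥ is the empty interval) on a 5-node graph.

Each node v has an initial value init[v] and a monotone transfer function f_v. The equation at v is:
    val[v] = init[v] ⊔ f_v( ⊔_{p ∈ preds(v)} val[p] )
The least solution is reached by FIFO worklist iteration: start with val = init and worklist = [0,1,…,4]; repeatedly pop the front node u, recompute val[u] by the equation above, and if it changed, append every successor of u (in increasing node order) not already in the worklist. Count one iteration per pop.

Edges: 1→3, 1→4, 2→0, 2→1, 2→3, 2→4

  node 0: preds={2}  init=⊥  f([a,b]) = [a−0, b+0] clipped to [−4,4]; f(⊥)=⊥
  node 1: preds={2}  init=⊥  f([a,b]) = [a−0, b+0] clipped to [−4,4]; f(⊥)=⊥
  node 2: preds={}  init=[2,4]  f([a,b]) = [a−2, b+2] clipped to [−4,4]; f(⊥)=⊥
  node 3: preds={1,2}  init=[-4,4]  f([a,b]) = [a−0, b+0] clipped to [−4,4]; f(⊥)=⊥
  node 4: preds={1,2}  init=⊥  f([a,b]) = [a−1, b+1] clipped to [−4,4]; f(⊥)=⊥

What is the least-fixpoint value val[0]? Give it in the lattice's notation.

Iteration log — 5 steps:
  step 1. node 0  ⊔preds=[2,4]  new=[2,4]  old=⊥  +wl: 
  step 2. node 1  ⊔preds=[2,4]  new=[2,4]  old=⊥  +wl: 
  step 3. node 2  ⊔preds=⊥  new=[2,4]  stable
  step 4. node 3  ⊔preds=[2,4]  new=[-4,4]  stable
  step 5. node 4  ⊔preds=[2,4]  new=[1,4]  old=⊥  +wl: 

Least fixpoint reached:
  node 0: [2,4]
  node 1: [2,4]
  node 2: [2,4]
  node 3: [-4,4]
  node 4: [1,4]

[2,4]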